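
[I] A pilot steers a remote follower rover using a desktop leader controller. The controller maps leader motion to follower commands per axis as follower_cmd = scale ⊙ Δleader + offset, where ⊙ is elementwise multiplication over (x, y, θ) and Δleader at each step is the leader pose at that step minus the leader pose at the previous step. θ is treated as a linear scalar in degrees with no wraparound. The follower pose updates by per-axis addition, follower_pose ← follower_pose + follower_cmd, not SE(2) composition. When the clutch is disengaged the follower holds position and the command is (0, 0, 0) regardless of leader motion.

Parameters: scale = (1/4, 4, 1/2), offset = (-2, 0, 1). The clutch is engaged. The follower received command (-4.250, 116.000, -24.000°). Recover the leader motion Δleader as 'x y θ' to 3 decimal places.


-9.000 29.000 -50.000

axis x: (-4.250 − -2) / (1/4) = -9.000
axis y: (116.000 − 0) / (4) = 29.000
axis θ: (-24.000 − 1) / (1/2) = -50.000


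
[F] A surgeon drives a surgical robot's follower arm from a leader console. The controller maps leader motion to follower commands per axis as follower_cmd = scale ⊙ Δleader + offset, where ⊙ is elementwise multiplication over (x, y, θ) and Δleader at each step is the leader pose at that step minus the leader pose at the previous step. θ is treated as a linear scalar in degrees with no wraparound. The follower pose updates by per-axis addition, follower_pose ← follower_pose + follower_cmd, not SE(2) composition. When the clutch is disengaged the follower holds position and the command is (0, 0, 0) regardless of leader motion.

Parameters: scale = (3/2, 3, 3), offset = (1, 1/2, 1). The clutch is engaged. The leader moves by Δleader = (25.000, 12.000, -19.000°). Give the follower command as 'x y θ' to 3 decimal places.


38.500 36.500 -56.000

axis x: 3/2·25.000 + 1 = 38.500
axis y: 3·12.000 + 1/2 = 36.500
axis θ: 3·-19.000 + 1 = -56.000


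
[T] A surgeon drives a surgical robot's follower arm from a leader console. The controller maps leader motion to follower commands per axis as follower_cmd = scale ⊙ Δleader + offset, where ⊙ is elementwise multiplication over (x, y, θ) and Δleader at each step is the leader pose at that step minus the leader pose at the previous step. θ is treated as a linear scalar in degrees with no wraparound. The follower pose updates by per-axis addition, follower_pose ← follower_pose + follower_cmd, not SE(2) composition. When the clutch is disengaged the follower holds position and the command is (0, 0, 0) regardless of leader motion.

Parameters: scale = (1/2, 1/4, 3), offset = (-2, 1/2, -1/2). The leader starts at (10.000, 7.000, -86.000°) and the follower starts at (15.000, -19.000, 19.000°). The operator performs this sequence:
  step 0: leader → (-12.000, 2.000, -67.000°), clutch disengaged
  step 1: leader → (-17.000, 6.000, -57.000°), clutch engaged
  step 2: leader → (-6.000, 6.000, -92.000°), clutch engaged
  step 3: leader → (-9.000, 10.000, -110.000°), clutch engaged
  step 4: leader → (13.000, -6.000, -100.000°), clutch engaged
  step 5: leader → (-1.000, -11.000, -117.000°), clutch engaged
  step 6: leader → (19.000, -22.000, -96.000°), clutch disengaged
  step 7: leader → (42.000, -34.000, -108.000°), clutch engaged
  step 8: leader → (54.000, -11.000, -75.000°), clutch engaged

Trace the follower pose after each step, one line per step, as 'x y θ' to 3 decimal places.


step 0: Δleader=(-22.000, -5.000, 19.000°), disengaged; cmd=(0,0,0) → follower holds at (15.000, -19.000, 19.000°)
step 1: Δleader=(-5.000, 4.000, 10.000°), engaged; cmd=(-4.500, 1.500, 29.500°) → follower=(10.500, -17.500, 48.500°)
step 2: Δleader=(11.000, 0.000, -35.000°), engaged; cmd=(3.500, 0.500, -105.500°) → follower=(14.000, -17.000, -57.000°)
step 3: Δleader=(-3.000, 4.000, -18.000°), engaged; cmd=(-3.500, 1.500, -54.500°) → follower=(10.500, -15.500, -111.500°)
step 4: Δleader=(22.000, -16.000, 10.000°), engaged; cmd=(9.000, -3.500, 29.500°) → follower=(19.500, -19.000, -82.000°)
step 5: Δleader=(-14.000, -5.000, -17.000°), engaged; cmd=(-9.000, -0.750, -51.500°) → follower=(10.500, -19.750, -133.500°)
step 6: Δleader=(20.000, -11.000, 21.000°), disengaged; cmd=(0,0,0) → follower holds at (10.500, -19.750, -133.500°)
step 7: Δleader=(23.000, -12.000, -12.000°), engaged; cmd=(9.500, -2.500, -36.500°) → follower=(20.000, -22.250, -170.000°)
step 8: Δleader=(12.000, 23.000, 33.000°), engaged; cmd=(4.000, 6.250, 98.500°) → follower=(24.000, -16.000, -71.500°)

15.000 -19.000 19.000
10.500 -17.500 48.500
14.000 -17.000 -57.000
10.500 -15.500 -111.500
19.500 -19.000 -82.000
10.500 -19.750 -133.500
10.500 -19.750 -133.500
20.000 -22.250 -170.000
24.000 -16.000 -71.500


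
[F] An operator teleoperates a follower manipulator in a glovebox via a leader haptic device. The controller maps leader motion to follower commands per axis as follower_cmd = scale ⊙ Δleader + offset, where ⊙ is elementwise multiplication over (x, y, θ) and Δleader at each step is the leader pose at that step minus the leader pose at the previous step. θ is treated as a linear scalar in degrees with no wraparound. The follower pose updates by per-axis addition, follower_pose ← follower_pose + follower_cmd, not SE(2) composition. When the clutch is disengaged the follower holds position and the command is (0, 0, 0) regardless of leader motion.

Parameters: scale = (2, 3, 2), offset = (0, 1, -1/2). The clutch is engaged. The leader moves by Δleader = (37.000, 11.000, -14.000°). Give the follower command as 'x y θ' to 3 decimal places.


axis x: 2·37.000 + 0 = 74.000
axis y: 3·11.000 + 1 = 34.000
axis θ: 2·-14.000 + -1/2 = -28.500

74.000 34.000 -28.500


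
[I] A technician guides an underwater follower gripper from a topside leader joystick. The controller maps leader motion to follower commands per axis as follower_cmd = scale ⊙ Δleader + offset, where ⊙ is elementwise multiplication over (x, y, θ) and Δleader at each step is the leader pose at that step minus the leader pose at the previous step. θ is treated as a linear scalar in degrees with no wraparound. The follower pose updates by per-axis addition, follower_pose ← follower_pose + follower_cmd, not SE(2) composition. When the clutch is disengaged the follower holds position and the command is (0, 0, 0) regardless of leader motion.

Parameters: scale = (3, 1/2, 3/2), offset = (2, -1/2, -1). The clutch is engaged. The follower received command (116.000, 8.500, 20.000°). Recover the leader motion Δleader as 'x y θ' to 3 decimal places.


axis x: (116.000 − 2) / (3) = 38.000
axis y: (8.500 − -1/2) / (1/2) = 18.000
axis θ: (20.000 − -1) / (3/2) = 14.000

38.000 18.000 14.000


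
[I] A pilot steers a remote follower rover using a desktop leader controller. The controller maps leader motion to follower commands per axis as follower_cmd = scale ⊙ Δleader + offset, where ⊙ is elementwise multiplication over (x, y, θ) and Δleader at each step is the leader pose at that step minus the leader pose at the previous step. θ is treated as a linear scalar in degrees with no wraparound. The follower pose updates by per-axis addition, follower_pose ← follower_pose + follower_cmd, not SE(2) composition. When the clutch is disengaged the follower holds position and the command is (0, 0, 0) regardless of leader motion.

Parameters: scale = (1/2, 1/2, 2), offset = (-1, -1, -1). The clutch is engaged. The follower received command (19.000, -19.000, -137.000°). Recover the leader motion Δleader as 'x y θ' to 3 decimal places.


40.000 -36.000 -68.000

axis x: (19.000 − -1) / (1/2) = 40.000
axis y: (-19.000 − -1) / (1/2) = -36.000
axis θ: (-137.000 − -1) / (2) = -68.000


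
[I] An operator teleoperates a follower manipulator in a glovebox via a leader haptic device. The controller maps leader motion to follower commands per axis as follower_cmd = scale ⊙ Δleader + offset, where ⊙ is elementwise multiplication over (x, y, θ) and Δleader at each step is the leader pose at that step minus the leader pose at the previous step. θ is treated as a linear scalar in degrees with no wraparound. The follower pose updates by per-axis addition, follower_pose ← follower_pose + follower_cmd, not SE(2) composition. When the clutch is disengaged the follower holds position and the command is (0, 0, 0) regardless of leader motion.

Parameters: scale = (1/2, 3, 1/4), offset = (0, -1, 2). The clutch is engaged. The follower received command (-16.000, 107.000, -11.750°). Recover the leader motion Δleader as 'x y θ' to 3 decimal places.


-32.000 36.000 -55.000

axis x: (-16.000 − 0) / (1/2) = -32.000
axis y: (107.000 − -1) / (3) = 36.000
axis θ: (-11.750 − 2) / (1/4) = -55.000


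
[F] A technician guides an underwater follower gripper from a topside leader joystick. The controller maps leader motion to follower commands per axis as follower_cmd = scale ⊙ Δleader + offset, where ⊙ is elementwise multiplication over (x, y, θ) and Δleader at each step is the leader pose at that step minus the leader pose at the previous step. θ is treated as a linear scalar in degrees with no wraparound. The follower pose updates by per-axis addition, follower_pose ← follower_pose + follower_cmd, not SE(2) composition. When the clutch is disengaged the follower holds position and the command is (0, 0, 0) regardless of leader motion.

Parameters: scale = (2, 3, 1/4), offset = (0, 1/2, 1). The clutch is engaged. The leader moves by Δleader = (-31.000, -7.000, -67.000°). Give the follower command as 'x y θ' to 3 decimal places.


axis x: 2·-31.000 + 0 = -62.000
axis y: 3·-7.000 + 1/2 = -20.500
axis θ: 1/4·-67.000 + 1 = -15.750

-62.000 -20.500 -15.750


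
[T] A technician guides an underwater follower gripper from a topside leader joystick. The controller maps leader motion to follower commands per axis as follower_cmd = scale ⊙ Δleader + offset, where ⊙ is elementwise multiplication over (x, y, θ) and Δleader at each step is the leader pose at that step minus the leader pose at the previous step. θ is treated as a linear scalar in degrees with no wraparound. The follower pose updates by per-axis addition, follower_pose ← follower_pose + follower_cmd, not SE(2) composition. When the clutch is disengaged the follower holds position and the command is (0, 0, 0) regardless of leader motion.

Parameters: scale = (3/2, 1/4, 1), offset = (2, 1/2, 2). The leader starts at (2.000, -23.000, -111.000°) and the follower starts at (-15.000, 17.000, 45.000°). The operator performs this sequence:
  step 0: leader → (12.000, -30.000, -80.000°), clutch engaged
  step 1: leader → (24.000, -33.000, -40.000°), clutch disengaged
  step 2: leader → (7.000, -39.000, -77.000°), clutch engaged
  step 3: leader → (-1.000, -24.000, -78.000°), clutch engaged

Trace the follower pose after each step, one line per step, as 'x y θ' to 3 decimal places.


2.000 15.750 78.000
2.000 15.750 78.000
-21.500 14.750 43.000
-31.500 19.000 44.000

step 0: Δleader=(10.000, -7.000, 31.000°), engaged; cmd=(17.000, -1.250, 33.000°) → follower=(2.000, 15.750, 78.000°)
step 1: Δleader=(12.000, -3.000, 40.000°), disengaged; cmd=(0,0,0) → follower holds at (2.000, 15.750, 78.000°)
step 2: Δleader=(-17.000, -6.000, -37.000°), engaged; cmd=(-23.500, -1.000, -35.000°) → follower=(-21.500, 14.750, 43.000°)
step 3: Δleader=(-8.000, 15.000, -1.000°), engaged; cmd=(-10.000, 4.250, 1.000°) → follower=(-31.500, 19.000, 44.000°)


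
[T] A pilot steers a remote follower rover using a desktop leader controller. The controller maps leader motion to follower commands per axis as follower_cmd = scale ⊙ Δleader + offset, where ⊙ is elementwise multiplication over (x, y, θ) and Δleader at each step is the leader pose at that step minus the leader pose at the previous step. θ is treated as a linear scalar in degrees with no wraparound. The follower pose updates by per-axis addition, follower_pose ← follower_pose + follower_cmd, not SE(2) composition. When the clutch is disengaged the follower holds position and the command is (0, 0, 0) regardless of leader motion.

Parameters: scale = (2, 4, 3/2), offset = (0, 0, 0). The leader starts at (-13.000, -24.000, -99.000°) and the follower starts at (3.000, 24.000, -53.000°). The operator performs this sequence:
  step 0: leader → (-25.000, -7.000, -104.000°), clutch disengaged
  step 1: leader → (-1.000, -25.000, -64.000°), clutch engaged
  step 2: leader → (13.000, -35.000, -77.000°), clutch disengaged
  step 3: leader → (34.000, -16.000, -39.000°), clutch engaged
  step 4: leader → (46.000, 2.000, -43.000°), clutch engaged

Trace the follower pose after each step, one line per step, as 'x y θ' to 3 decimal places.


step 0: Δleader=(-12.000, 17.000, -5.000°), disengaged; cmd=(0,0,0) → follower holds at (3.000, 24.000, -53.000°)
step 1: Δleader=(24.000, -18.000, 40.000°), engaged; cmd=(48.000, -72.000, 60.000°) → follower=(51.000, -48.000, 7.000°)
step 2: Δleader=(14.000, -10.000, -13.000°), disengaged; cmd=(0,0,0) → follower holds at (51.000, -48.000, 7.000°)
step 3: Δleader=(21.000, 19.000, 38.000°), engaged; cmd=(42.000, 76.000, 57.000°) → follower=(93.000, 28.000, 64.000°)
step 4: Δleader=(12.000, 18.000, -4.000°), engaged; cmd=(24.000, 72.000, -6.000°) → follower=(117.000, 100.000, 58.000°)

3.000 24.000 -53.000
51.000 -48.000 7.000
51.000 -48.000 7.000
93.000 28.000 64.000
117.000 100.000 58.000


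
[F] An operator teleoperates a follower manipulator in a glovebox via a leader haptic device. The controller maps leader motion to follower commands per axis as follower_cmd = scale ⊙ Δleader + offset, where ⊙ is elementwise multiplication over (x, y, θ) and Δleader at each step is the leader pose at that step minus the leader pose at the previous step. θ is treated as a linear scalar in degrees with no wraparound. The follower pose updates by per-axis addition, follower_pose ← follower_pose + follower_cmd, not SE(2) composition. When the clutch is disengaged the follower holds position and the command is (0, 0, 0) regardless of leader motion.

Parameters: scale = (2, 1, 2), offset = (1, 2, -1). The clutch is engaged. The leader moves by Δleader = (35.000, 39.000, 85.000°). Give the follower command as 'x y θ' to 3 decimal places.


axis x: 2·35.000 + 1 = 71.000
axis y: 1·39.000 + 2 = 41.000
axis θ: 2·85.000 + -1 = 169.000

71.000 41.000 169.000


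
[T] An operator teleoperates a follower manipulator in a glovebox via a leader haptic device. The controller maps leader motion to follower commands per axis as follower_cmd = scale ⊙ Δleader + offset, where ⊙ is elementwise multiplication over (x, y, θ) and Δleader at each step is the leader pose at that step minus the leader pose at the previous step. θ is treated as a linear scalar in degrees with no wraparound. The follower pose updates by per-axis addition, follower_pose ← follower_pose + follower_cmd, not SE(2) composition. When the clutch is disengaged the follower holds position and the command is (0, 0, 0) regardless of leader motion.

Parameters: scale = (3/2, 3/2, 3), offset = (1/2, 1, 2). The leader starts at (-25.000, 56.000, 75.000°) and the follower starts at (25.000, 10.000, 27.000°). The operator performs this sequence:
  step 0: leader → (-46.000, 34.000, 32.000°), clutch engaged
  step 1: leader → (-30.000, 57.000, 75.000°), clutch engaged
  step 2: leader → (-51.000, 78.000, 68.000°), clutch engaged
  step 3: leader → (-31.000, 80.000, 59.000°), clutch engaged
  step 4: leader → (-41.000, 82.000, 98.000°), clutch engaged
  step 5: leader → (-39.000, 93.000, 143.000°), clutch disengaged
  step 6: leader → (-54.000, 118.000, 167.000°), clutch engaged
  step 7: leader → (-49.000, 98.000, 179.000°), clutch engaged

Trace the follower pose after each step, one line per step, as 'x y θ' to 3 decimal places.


-6.000 -22.000 -100.000
18.500 13.500 31.000
-12.500 46.000 12.000
18.000 50.000 -13.000
3.500 54.000 106.000
3.500 54.000 106.000
-18.500 92.500 180.000
-10.500 63.500 218.000

step 0: Δleader=(-21.000, -22.000, -43.000°), engaged; cmd=(-31.000, -32.000, -127.000°) → follower=(-6.000, -22.000, -100.000°)
step 1: Δleader=(16.000, 23.000, 43.000°), engaged; cmd=(24.500, 35.500, 131.000°) → follower=(18.500, 13.500, 31.000°)
step 2: Δleader=(-21.000, 21.000, -7.000°), engaged; cmd=(-31.000, 32.500, -19.000°) → follower=(-12.500, 46.000, 12.000°)
step 3: Δleader=(20.000, 2.000, -9.000°), engaged; cmd=(30.500, 4.000, -25.000°) → follower=(18.000, 50.000, -13.000°)
step 4: Δleader=(-10.000, 2.000, 39.000°), engaged; cmd=(-14.500, 4.000, 119.000°) → follower=(3.500, 54.000, 106.000°)
step 5: Δleader=(2.000, 11.000, 45.000°), disengaged; cmd=(0,0,0) → follower holds at (3.500, 54.000, 106.000°)
step 6: Δleader=(-15.000, 25.000, 24.000°), engaged; cmd=(-22.000, 38.500, 74.000°) → follower=(-18.500, 92.500, 180.000°)
step 7: Δleader=(5.000, -20.000, 12.000°), engaged; cmd=(8.000, -29.000, 38.000°) → follower=(-10.500, 63.500, 218.000°)


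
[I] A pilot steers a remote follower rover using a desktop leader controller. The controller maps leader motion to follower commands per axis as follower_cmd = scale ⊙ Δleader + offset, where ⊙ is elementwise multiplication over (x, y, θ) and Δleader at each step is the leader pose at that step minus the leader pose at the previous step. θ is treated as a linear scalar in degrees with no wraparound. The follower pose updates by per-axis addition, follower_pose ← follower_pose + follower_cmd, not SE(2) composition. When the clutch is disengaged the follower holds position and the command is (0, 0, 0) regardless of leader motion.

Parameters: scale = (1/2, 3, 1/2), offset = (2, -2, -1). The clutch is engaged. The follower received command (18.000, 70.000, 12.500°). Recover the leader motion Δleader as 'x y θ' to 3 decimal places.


32.000 24.000 27.000

axis x: (18.000 − 2) / (1/2) = 32.000
axis y: (70.000 − -2) / (3) = 24.000
axis θ: (12.500 − -1) / (1/2) = 27.000


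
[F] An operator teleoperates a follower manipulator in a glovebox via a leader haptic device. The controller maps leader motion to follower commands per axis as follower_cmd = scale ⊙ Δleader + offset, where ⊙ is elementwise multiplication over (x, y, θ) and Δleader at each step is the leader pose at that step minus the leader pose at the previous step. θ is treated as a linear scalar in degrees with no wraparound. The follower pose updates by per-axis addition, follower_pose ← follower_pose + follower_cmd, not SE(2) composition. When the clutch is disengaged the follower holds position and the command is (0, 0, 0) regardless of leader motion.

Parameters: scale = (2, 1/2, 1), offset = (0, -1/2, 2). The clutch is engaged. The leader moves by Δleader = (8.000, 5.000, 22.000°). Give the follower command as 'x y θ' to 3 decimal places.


16.000 2.000 24.000

axis x: 2·8.000 + 0 = 16.000
axis y: 1/2·5.000 + -1/2 = 2.000
axis θ: 1·22.000 + 2 = 24.000


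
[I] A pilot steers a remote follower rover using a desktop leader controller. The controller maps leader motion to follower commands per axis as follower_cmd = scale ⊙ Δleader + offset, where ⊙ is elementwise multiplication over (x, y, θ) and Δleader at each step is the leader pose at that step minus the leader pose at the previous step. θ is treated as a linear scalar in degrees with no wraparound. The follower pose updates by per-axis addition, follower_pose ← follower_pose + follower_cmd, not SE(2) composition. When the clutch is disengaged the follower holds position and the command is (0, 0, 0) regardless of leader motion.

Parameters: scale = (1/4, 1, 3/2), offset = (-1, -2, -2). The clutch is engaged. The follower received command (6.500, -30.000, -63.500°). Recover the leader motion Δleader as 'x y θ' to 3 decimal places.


axis x: (6.500 − -1) / (1/4) = 30.000
axis y: (-30.000 − -2) / (1) = -28.000
axis θ: (-63.500 − -2) / (3/2) = -41.000

30.000 -28.000 -41.000


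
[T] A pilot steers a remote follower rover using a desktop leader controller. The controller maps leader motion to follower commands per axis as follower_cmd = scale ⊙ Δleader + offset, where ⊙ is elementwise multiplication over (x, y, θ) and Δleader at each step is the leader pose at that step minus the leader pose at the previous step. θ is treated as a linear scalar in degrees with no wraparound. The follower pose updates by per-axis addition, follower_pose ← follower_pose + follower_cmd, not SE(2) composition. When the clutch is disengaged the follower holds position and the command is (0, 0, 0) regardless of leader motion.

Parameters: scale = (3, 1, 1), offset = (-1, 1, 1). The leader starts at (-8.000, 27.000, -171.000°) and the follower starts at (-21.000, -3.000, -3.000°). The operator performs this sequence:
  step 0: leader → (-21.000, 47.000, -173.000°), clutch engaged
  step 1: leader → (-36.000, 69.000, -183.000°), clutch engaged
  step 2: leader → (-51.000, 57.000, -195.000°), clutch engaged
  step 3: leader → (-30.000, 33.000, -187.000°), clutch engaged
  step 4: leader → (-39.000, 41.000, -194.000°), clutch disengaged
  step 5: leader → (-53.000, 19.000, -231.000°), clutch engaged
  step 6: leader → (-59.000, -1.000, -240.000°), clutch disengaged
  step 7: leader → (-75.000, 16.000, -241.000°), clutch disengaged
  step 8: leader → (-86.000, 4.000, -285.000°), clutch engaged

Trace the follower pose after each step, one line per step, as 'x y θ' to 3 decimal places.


step 0: Δleader=(-13.000, 20.000, -2.000°), engaged; cmd=(-40.000, 21.000, -1.000°) → follower=(-61.000, 18.000, -4.000°)
step 1: Δleader=(-15.000, 22.000, -10.000°), engaged; cmd=(-46.000, 23.000, -9.000°) → follower=(-107.000, 41.000, -13.000°)
step 2: Δleader=(-15.000, -12.000, -12.000°), engaged; cmd=(-46.000, -11.000, -11.000°) → follower=(-153.000, 30.000, -24.000°)
step 3: Δleader=(21.000, -24.000, 8.000°), engaged; cmd=(62.000, -23.000, 9.000°) → follower=(-91.000, 7.000, -15.000°)
step 4: Δleader=(-9.000, 8.000, -7.000°), disengaged; cmd=(0,0,0) → follower holds at (-91.000, 7.000, -15.000°)
step 5: Δleader=(-14.000, -22.000, -37.000°), engaged; cmd=(-43.000, -21.000, -36.000°) → follower=(-134.000, -14.000, -51.000°)
step 6: Δleader=(-6.000, -20.000, -9.000°), disengaged; cmd=(0,0,0) → follower holds at (-134.000, -14.000, -51.000°)
step 7: Δleader=(-16.000, 17.000, -1.000°), disengaged; cmd=(0,0,0) → follower holds at (-134.000, -14.000, -51.000°)
step 8: Δleader=(-11.000, -12.000, -44.000°), engaged; cmd=(-34.000, -11.000, -43.000°) → follower=(-168.000, -25.000, -94.000°)

-61.000 18.000 -4.000
-107.000 41.000 -13.000
-153.000 30.000 -24.000
-91.000 7.000 -15.000
-91.000 7.000 -15.000
-134.000 -14.000 -51.000
-134.000 -14.000 -51.000
-134.000 -14.000 -51.000
-168.000 -25.000 -94.000


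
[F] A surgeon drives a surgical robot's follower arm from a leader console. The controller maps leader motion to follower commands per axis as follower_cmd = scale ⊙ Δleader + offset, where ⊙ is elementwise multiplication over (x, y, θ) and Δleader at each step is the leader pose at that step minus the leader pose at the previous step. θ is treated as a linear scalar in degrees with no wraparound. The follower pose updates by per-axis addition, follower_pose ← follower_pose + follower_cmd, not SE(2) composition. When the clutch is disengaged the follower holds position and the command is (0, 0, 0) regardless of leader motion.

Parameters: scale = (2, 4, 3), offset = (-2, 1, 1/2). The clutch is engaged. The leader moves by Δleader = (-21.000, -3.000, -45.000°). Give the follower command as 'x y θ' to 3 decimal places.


-44.000 -11.000 -134.500

axis x: 2·-21.000 + -2 = -44.000
axis y: 4·-3.000 + 1 = -11.000
axis θ: 3·-45.000 + 1/2 = -134.500


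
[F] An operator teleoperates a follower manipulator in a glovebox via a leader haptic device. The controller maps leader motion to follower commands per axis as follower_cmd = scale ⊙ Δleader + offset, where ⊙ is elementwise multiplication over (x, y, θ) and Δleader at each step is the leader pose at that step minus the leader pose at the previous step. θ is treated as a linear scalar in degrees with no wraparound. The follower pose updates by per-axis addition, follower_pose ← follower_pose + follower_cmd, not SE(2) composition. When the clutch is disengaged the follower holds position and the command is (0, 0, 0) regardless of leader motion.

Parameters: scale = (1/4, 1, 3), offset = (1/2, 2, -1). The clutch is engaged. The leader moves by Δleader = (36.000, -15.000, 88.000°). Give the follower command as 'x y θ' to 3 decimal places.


axis x: 1/4·36.000 + 1/2 = 9.500
axis y: 1·-15.000 + 2 = -13.000
axis θ: 3·88.000 + -1 = 263.000

9.500 -13.000 263.000


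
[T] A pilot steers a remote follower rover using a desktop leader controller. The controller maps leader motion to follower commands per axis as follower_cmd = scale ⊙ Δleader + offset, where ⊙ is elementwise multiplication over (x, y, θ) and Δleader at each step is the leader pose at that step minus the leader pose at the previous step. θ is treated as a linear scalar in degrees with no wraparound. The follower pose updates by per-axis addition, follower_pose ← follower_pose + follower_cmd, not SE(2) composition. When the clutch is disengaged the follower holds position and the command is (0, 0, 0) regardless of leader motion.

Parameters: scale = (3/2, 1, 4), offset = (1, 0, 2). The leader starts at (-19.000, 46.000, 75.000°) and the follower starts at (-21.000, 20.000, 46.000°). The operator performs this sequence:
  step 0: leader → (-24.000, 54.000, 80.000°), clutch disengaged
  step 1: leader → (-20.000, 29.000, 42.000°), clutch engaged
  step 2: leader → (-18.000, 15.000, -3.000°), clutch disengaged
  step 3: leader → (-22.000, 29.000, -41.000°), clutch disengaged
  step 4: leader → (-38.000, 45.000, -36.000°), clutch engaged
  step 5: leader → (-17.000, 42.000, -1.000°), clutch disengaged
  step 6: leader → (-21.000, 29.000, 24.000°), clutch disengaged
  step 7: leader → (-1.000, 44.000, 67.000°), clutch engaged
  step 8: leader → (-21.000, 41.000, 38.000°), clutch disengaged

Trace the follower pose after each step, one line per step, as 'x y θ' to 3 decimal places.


step 0: Δleader=(-5.000, 8.000, 5.000°), disengaged; cmd=(0,0,0) → follower holds at (-21.000, 20.000, 46.000°)
step 1: Δleader=(4.000, -25.000, -38.000°), engaged; cmd=(7.000, -25.000, -150.000°) → follower=(-14.000, -5.000, -104.000°)
step 2: Δleader=(2.000, -14.000, -45.000°), disengaged; cmd=(0,0,0) → follower holds at (-14.000, -5.000, -104.000°)
step 3: Δleader=(-4.000, 14.000, -38.000°), disengaged; cmd=(0,0,0) → follower holds at (-14.000, -5.000, -104.000°)
step 4: Δleader=(-16.000, 16.000, 5.000°), engaged; cmd=(-23.000, 16.000, 22.000°) → follower=(-37.000, 11.000, -82.000°)
step 5: Δleader=(21.000, -3.000, 35.000°), disengaged; cmd=(0,0,0) → follower holds at (-37.000, 11.000, -82.000°)
step 6: Δleader=(-4.000, -13.000, 25.000°), disengaged; cmd=(0,0,0) → follower holds at (-37.000, 11.000, -82.000°)
step 7: Δleader=(20.000, 15.000, 43.000°), engaged; cmd=(31.000, 15.000, 174.000°) → follower=(-6.000, 26.000, 92.000°)
step 8: Δleader=(-20.000, -3.000, -29.000°), disengaged; cmd=(0,0,0) → follower holds at (-6.000, 26.000, 92.000°)

-21.000 20.000 46.000
-14.000 -5.000 -104.000
-14.000 -5.000 -104.000
-14.000 -5.000 -104.000
-37.000 11.000 -82.000
-37.000 11.000 -82.000
-37.000 11.000 -82.000
-6.000 26.000 92.000
-6.000 26.000 92.000


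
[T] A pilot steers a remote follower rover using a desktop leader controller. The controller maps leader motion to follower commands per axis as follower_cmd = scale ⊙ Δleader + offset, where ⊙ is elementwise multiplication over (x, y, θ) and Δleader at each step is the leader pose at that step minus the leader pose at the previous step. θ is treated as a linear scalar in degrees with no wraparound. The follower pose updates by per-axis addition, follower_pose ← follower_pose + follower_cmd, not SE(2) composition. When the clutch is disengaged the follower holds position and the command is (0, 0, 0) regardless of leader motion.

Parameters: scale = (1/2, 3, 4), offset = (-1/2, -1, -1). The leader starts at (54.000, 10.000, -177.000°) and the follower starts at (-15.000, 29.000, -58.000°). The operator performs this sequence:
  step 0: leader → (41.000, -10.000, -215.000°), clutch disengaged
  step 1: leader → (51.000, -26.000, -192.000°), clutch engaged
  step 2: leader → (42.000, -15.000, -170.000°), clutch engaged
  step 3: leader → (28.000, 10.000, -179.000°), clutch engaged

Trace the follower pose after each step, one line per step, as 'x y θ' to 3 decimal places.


step 0: Δleader=(-13.000, -20.000, -38.000°), disengaged; cmd=(0,0,0) → follower holds at (-15.000, 29.000, -58.000°)
step 1: Δleader=(10.000, -16.000, 23.000°), engaged; cmd=(4.500, -49.000, 91.000°) → follower=(-10.500, -20.000, 33.000°)
step 2: Δleader=(-9.000, 11.000, 22.000°), engaged; cmd=(-5.000, 32.000, 87.000°) → follower=(-15.500, 12.000, 120.000°)
step 3: Δleader=(-14.000, 25.000, -9.000°), engaged; cmd=(-7.500, 74.000, -37.000°) → follower=(-23.000, 86.000, 83.000°)

-15.000 29.000 -58.000
-10.500 -20.000 33.000
-15.500 12.000 120.000
-23.000 86.000 83.000


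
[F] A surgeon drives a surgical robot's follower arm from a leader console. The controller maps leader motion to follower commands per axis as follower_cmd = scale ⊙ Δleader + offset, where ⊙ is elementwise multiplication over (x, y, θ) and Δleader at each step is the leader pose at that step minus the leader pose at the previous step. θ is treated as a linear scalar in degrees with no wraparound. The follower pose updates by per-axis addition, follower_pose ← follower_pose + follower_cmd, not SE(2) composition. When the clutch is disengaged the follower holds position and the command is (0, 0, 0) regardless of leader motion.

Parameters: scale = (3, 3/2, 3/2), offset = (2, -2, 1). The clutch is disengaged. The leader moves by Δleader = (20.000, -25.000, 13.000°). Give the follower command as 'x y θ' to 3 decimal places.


clutch disengaged → follower holds; cmd = (0, 0, 0)

0.000 0.000 0.000


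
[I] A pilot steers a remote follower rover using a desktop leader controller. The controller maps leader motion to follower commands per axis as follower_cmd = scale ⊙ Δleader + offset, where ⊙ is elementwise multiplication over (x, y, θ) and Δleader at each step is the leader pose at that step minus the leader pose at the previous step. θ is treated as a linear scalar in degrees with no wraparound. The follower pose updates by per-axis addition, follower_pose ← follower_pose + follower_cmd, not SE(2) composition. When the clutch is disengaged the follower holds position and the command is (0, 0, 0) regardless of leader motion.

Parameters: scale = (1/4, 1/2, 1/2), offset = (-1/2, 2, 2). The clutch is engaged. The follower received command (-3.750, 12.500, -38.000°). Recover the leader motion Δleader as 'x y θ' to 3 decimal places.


-13.000 21.000 -80.000

axis x: (-3.750 − -1/2) / (1/4) = -13.000
axis y: (12.500 − 2) / (1/2) = 21.000
axis θ: (-38.000 − 2) / (1/2) = -80.000


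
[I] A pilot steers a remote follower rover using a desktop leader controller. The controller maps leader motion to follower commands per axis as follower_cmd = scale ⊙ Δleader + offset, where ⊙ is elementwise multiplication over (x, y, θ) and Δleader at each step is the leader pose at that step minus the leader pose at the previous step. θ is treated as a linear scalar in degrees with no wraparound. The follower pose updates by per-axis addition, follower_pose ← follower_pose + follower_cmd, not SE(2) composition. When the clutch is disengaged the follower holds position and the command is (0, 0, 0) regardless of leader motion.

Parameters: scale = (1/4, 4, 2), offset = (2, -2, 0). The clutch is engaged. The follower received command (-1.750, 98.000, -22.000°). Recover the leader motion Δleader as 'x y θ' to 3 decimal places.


-15.000 25.000 -11.000

axis x: (-1.750 − 2) / (1/4) = -15.000
axis y: (98.000 − -2) / (4) = 25.000
axis θ: (-22.000 − 0) / (2) = -11.000


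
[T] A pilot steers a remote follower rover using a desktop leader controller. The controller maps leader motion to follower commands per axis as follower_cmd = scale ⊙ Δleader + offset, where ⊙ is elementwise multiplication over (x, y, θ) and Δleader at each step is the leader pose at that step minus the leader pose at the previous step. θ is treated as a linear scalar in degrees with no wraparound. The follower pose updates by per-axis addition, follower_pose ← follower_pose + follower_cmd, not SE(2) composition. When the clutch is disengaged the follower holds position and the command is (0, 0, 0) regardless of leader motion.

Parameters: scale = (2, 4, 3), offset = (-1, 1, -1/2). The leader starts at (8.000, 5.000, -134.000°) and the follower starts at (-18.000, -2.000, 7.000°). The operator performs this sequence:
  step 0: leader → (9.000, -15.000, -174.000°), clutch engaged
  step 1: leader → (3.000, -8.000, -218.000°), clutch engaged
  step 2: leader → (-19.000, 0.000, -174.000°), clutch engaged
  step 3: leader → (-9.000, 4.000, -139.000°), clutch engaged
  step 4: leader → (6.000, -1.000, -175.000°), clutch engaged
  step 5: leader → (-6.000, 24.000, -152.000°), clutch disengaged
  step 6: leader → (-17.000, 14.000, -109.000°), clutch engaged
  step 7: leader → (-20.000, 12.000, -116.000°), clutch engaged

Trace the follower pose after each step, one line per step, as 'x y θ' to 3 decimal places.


-17.000 -81.000 -113.500
-30.000 -52.000 -246.000
-75.000 -19.000 -114.500
-56.000 -2.000 -10.000
-27.000 -21.000 -118.500
-27.000 -21.000 -118.500
-50.000 -60.000 10.000
-57.000 -67.000 -11.500

step 0: Δleader=(1.000, -20.000, -40.000°), engaged; cmd=(1.000, -79.000, -120.500°) → follower=(-17.000, -81.000, -113.500°)
step 1: Δleader=(-6.000, 7.000, -44.000°), engaged; cmd=(-13.000, 29.000, -132.500°) → follower=(-30.000, -52.000, -246.000°)
step 2: Δleader=(-22.000, 8.000, 44.000°), engaged; cmd=(-45.000, 33.000, 131.500°) → follower=(-75.000, -19.000, -114.500°)
step 3: Δleader=(10.000, 4.000, 35.000°), engaged; cmd=(19.000, 17.000, 104.500°) → follower=(-56.000, -2.000, -10.000°)
step 4: Δleader=(15.000, -5.000, -36.000°), engaged; cmd=(29.000, -19.000, -108.500°) → follower=(-27.000, -21.000, -118.500°)
step 5: Δleader=(-12.000, 25.000, 23.000°), disengaged; cmd=(0,0,0) → follower holds at (-27.000, -21.000, -118.500°)
step 6: Δleader=(-11.000, -10.000, 43.000°), engaged; cmd=(-23.000, -39.000, 128.500°) → follower=(-50.000, -60.000, 10.000°)
step 7: Δleader=(-3.000, -2.000, -7.000°), engaged; cmd=(-7.000, -7.000, -21.500°) → follower=(-57.000, -67.000, -11.500°)


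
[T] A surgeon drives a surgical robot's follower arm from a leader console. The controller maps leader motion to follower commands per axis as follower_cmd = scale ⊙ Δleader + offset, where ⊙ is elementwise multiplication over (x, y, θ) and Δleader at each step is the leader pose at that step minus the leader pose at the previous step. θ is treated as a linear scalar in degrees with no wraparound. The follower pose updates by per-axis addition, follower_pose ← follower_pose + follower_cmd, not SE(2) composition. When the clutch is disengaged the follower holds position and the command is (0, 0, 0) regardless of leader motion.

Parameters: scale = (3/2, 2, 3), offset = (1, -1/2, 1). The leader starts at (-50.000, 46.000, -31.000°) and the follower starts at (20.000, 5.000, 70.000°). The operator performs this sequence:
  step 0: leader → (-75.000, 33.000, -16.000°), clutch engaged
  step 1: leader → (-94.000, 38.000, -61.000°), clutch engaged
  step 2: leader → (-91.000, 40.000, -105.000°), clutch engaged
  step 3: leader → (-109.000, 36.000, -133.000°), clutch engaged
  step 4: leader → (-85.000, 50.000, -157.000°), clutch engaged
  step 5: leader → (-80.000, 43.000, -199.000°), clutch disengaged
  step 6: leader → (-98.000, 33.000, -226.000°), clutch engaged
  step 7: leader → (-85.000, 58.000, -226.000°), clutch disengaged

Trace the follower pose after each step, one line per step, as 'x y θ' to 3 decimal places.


step 0: Δleader=(-25.000, -13.000, 15.000°), engaged; cmd=(-36.500, -26.500, 46.000°) → follower=(-16.500, -21.500, 116.000°)
step 1: Δleader=(-19.000, 5.000, -45.000°), engaged; cmd=(-27.500, 9.500, -134.000°) → follower=(-44.000, -12.000, -18.000°)
step 2: Δleader=(3.000, 2.000, -44.000°), engaged; cmd=(5.500, 3.500, -131.000°) → follower=(-38.500, -8.500, -149.000°)
step 3: Δleader=(-18.000, -4.000, -28.000°), engaged; cmd=(-26.000, -8.500, -83.000°) → follower=(-64.500, -17.000, -232.000°)
step 4: Δleader=(24.000, 14.000, -24.000°), engaged; cmd=(37.000, 27.500, -71.000°) → follower=(-27.500, 10.500, -303.000°)
step 5: Δleader=(5.000, -7.000, -42.000°), disengaged; cmd=(0,0,0) → follower holds at (-27.500, 10.500, -303.000°)
step 6: Δleader=(-18.000, -10.000, -27.000°), engaged; cmd=(-26.000, -20.500, -80.000°) → follower=(-53.500, -10.000, -383.000°)
step 7: Δleader=(13.000, 25.000, 0.000°), disengaged; cmd=(0,0,0) → follower holds at (-53.500, -10.000, -383.000°)

-16.500 -21.500 116.000
-44.000 -12.000 -18.000
-38.500 -8.500 -149.000
-64.500 -17.000 -232.000
-27.500 10.500 -303.000
-27.500 10.500 -303.000
-53.500 -10.000 -383.000
-53.500 -10.000 -383.000


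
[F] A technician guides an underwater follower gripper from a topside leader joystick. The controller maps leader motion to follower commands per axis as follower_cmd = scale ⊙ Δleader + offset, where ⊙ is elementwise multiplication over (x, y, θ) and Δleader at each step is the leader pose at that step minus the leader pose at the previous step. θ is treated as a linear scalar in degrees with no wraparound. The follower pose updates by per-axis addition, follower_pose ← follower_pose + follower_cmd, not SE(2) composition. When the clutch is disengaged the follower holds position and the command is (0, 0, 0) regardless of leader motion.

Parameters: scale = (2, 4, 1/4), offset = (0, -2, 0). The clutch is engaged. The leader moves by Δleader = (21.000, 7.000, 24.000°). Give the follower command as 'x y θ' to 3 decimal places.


axis x: 2·21.000 + 0 = 42.000
axis y: 4·7.000 + -2 = 26.000
axis θ: 1/4·24.000 + 0 = 6.000

42.000 26.000 6.000


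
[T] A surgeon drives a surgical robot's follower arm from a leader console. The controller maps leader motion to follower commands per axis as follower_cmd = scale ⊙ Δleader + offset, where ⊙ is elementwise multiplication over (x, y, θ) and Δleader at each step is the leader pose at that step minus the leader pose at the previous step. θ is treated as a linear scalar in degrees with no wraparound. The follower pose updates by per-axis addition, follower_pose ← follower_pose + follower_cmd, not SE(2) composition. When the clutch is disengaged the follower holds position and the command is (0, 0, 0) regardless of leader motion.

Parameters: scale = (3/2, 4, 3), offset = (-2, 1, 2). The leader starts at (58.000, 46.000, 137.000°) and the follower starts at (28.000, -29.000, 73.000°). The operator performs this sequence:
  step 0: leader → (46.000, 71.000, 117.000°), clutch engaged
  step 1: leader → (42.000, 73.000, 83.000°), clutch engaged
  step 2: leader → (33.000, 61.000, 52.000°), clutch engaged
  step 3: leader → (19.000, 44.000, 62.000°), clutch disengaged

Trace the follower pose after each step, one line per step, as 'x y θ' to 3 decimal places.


step 0: Δleader=(-12.000, 25.000, -20.000°), engaged; cmd=(-20.000, 101.000, -58.000°) → follower=(8.000, 72.000, 15.000°)
step 1: Δleader=(-4.000, 2.000, -34.000°), engaged; cmd=(-8.000, 9.000, -100.000°) → follower=(0.000, 81.000, -85.000°)
step 2: Δleader=(-9.000, -12.000, -31.000°), engaged; cmd=(-15.500, -47.000, -91.000°) → follower=(-15.500, 34.000, -176.000°)
step 3: Δleader=(-14.000, -17.000, 10.000°), disengaged; cmd=(0,0,0) → follower holds at (-15.500, 34.000, -176.000°)

8.000 72.000 15.000
0.000 81.000 -85.000
-15.500 34.000 -176.000
-15.500 34.000 -176.000
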